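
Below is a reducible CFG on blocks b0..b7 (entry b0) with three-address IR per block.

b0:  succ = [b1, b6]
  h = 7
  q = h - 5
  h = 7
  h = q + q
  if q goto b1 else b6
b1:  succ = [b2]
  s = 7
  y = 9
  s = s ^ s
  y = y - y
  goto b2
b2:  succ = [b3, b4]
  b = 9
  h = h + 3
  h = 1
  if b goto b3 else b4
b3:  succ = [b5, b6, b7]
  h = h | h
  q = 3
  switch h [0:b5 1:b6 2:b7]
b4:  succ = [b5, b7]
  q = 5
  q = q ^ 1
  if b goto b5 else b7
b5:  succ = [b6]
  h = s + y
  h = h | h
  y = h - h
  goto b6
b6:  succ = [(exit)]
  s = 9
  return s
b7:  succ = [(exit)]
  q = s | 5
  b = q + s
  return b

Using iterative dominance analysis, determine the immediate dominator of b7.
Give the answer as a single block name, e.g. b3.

idom tree: b1←b0 b2←b1 b3←b2 b4←b2 b5←b2 b6←b0 b7←b2
Dom∩ at merges:
  b5: preds {b3,b4}: {b0,b1,b2,b3} ∩ {b0,b1,b2,b4} = {b0,b1,b2}; idom=b2
  b6: preds {b0,b3,b5}: {b0} ∩ {b0,b1,b2,b3} ∩ {b0,b1,b2,b5} = {b0}; idom=b0
  b7: preds {b3,b4}: {b0,b1,b2,b3} ∩ {b0,b1,b2,b4} = {b0,b1,b2}; idom=b2

idom(b7) = b2

Answer: b2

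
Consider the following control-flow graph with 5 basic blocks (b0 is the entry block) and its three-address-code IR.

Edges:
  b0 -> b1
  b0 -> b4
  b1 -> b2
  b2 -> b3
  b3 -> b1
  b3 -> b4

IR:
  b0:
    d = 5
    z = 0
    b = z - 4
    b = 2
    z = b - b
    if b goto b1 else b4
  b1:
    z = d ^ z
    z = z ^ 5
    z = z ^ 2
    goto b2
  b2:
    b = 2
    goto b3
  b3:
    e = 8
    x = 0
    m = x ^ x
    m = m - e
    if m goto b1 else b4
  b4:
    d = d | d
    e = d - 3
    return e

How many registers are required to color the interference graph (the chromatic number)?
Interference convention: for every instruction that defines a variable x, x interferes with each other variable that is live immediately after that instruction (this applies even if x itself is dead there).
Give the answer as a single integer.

def/use:
  b0: {b,d,z} / ∅
  b1: {z} / {d,z}
  b2: {b} / ∅
  b3: {e,m,x} / ∅
  b4: {d,e} / {d}

Liveness:
  live b0: ∅→{d,z}
  live b1: {d,z}→{d,z}
  live b2: {d,z}→{d,z}
  live b3: {d,z}→{d,z}
  live b4: {d}→∅

Conflict graph:
  b — {d,z}
  d — {b,e,m,x,z}
  e — {d,m,x,z}
  m — {d,e,z}
  x — {d,e,z}
  z — {b,d,e,m,x}

Colouring:
  clique {d,e,m,z} ⇒ need ≥ 4
  assign b→r2 d→r0 e→r2 m→r3 x→r3 z→r1 — no edge inside a register ⇒ χ ≤ 4
  χ = 4

Answer: 4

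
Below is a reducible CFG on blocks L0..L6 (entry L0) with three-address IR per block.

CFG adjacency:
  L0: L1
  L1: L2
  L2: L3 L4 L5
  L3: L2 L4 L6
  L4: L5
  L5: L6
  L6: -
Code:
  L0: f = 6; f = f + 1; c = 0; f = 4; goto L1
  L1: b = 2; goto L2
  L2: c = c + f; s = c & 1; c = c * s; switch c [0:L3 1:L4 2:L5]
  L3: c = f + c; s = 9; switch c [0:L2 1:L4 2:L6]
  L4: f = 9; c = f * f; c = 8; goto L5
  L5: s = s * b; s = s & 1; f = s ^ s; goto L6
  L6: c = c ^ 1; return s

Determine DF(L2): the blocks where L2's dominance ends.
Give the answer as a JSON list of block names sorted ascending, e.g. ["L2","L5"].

Answer: ["L2"]

Working:
idom tree: L1←L0 L2←L1 L3←L2 L4←L2 L5←L2 L6←L2
Dom at joins:
  L2: preds {L1,L3}: {L0,L1} ∩ {L0,L1,L2,L3} = {L0,L1}; idom=L1
  L4: preds {L2,L3}: {L0,L1,L2} ∩ {L0,L1,L2,L3} = {L0,L1,L2}; idom=L2
  L5: preds {L2,L4}: {L0,L1,L2} ∩ {L0,L1,L2,L4} = {L0,L1,L2}; idom=L2
  L6: preds {L3,L5}: {L0,L1,L2,L3} ∩ {L0,L1,L2,L5} = {L0,L1,L2}; idom=L2

Frontier:
  L2←L1: walk · to L1
  L2←L3: walk L3→L2 to L1
  L4←L2: walk · to L2
  L4←L3: walk L3 to L2
  L5←L2: walk · to L2
  L5←L4: walk L4 to L2
  L6←L3: walk L3 to L2
  L6←L5: walk L5 to L2
  DF(L0)=∅
  DF(L1)=∅
  DF(L2)={L2}
  DF(L3)={L2,L4,L6}
  DF(L4)={L5}
  DF(L5)={L6}
  DF(L6)=∅

DF(L2) = ["L2"]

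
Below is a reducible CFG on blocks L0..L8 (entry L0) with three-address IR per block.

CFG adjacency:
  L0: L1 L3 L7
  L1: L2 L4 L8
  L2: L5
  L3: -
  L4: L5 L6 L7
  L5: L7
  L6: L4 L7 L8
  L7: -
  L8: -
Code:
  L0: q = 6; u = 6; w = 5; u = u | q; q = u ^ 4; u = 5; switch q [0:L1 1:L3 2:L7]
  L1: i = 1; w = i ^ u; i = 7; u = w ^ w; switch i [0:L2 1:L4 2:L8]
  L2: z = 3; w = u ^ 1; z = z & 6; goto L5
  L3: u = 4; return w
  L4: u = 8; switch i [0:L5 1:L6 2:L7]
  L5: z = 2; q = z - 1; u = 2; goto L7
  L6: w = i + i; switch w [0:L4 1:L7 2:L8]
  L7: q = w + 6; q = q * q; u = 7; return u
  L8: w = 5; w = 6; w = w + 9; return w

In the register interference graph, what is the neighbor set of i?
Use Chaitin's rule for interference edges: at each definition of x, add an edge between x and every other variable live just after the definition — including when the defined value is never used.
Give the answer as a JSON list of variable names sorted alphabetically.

Per-block:
  L0 def {q,u,w} use ∅
  L1 def {i,u,w} use {u}
  L2 def {w,z} use {u}
  L3 def {u} use {w}
  L4 def {u} use {i}
  L5 def {q,u,z} use ∅
  L6 def {w} use {i}
  L7 def {q,u} use {w}
  L8 def {w} use ∅

Live sets:
  L0 li=∅ lo={u,w}
  L1 li={u} lo={i,u,w}
  L2 li={u} lo={w}
  L3 li={w} lo=∅
  L4 li={i,w} lo={i,w}
  L5 li={w} lo={w}
  L6 li={i} lo={i,w}
  L7 li={w} lo=∅
  L8 li=∅ lo=∅

Interference:
  i — {u,w}
  q — {u,w}
  u — {i,q,w,z}
  w — {i,q,u,z}
  z — {u,w}

N(i) = ["u", "w"]

Answer: ["u", "w"]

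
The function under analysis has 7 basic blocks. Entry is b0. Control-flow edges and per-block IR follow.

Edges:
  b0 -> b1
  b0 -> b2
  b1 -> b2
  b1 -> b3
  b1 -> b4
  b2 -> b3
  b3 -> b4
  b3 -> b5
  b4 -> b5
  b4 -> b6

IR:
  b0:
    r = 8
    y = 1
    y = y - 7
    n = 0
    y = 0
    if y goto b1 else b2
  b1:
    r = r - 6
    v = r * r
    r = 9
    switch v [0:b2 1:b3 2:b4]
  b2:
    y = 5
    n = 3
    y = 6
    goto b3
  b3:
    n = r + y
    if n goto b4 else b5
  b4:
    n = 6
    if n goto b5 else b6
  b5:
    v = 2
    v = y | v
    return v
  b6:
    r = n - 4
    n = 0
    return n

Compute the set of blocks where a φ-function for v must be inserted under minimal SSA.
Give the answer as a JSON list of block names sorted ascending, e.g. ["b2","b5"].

Answer: ["b2", "b3", "b4", "b5"]

Working:
idom tree: b1←b0 b2←b0 b3←b0 b4←b0 b5←b0 b6←b4
Join-block Dom:
  b2: preds {b0,b1}: {b0} ∩ {b0,b1} = {b0}; idom=b0
  b3: preds {b1,b2}: {b0,b1} ∩ {b0,b2} = {b0}; idom=b0
  b4: preds {b1,b3}: {b0,b1} ∩ {b0,b3} = {b0}; idom=b0
  b5: preds {b3,b4}: {b0,b3} ∩ {b0,b4} = {b0}; idom=b0

DF derivation:
  b2←b0: walk · to b0
  b2←b1: walk b1 to b0
  b3←b1: walk b1 to b0
  b3←b2: walk b2 to b0
  b4←b1: walk b1 to b0
  b4←b3: walk b3 to b0
  b5←b3: walk b3 to b0
  b5←b4: walk b4 to b0
  b0 → ∅
  b1 → {b2,b3,b4}
  b2 → {b3}
  b3 → {b4,b5}
  b4 → {b5}
  b5 → ∅
  b6 → ∅

φ for v: defs {b1,b5}
  DF⁺ = {b2,b3,b4,b5}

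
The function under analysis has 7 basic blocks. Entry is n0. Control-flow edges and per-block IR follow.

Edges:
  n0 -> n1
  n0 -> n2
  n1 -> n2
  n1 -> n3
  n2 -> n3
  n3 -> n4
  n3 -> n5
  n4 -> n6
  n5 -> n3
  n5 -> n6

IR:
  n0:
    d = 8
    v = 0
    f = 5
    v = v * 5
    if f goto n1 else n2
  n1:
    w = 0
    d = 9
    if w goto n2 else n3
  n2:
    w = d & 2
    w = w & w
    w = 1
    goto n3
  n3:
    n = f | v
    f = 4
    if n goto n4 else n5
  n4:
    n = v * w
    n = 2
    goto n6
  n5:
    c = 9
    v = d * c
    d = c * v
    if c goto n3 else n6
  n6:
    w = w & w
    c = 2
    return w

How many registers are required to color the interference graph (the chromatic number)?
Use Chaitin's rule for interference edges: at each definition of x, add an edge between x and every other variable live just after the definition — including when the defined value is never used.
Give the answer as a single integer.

Answer: 5

Analysis:
def/use:
  n0: {d,f,v} / ∅
  n1: {d,w} / ∅
  n2: {w} / {d}
  n3: {f,n} / {f,v}
  n4: {n} / {v,w}
  n5: {c,d,v} / {d}
  n6: {c,w} / {w}

Backward fixpoint:
  live n0: ∅→{d,f,v}
  live n1: {f,v}→{d,f,v,w}
  live n2: {d,f,v}→{d,f,v,w}
  live n3: {d,f,v,w}→{d,f,v,w}
  live n4: {v,w}→{w}
  live n5: {d,f,w}→{d,f,v,w}
  live n6: {w}→∅

Interference:
  c: {d,f,v,w}
  d: {c,f,n,v,w}
  f: {c,d,n,v,w}
  n: {d,f,v,w}
  v: {c,d,f,n,w}
  w: {c,d,f,n,v}

Registers:
  lower bound: {c,d,f,v,w} mutually conflict ⇒ χ ≥ 5
  assign c→c4 d→c0 f→c1 n→c4 v→c2 w→c3 — no edge inside a register ⇒ χ ≤ 5
  χ = 5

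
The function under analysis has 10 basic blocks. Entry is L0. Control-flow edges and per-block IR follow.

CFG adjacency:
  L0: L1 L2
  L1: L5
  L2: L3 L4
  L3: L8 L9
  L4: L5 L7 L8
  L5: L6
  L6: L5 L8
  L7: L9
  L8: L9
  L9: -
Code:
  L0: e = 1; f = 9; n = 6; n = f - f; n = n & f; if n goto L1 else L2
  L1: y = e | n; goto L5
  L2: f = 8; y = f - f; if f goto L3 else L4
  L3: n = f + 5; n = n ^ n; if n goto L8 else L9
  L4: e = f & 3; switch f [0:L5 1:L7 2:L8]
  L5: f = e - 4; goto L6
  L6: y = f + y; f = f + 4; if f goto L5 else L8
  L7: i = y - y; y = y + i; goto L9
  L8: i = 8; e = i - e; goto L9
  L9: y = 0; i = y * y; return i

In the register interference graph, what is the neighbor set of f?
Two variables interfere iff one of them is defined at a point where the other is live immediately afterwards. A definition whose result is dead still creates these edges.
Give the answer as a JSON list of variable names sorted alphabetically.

Answer: ["e", "n", "y"]

Working:
def/use:
  L0 def {e,f,n} use ∅
  L1 def {y} use {e,n}
  L2 def {f,y} use ∅
  L3 def {n} use {f}
  L4 def {e} use {f}
  L5 def {f} use {e}
  L6 def {f,y} use {f,y}
  L7 def {i,y} use {y}
  L8 def {e,i} use {e}
  L9 def {i,y} use ∅

Liveness:
  L0: in=∅ out={e,n}
  L1: in={e,n} out={e,y}
  L2: in={e} out={e,f,y}
  L3: in={e,f} out={e}
  L4: in={f,y} out={e,y}
  L5: in={e,y} out={e,f,y}
  L6: in={e,f,y} out={e,y}
  L7: in={y} out=∅
  L8: in={e} out=∅
  L9: in=∅ out=∅

Conflict graph:
  e — {f,i,n,y}
  f — {e,n,y}
  i — {e,y}
  n — {e,f}
  y — {e,f,i}

N(f) = ["e", "n", "y"]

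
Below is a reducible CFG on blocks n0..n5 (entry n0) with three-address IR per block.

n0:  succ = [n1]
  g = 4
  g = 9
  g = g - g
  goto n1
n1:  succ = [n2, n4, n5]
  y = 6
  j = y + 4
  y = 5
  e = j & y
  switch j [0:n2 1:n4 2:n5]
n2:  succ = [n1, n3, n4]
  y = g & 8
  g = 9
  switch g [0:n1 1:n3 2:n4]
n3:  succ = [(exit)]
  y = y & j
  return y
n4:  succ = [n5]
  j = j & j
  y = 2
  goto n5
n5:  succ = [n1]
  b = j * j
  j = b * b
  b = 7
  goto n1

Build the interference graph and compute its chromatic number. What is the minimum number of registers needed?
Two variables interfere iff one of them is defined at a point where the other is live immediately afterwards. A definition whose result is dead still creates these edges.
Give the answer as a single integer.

Answer: 3

Working:
def/use:
  n0: def={g} ue=∅
  n1: def={e,j,y} ue=∅
  n2: def={g,y} ue={g}
  n3: def={y} ue={j,y}
  n4: def={j,y} ue={j}
  n5: def={b,j} ue={j}

Liveness:
  n0: in=∅ out={g}
  n1: in={g} out={g,j}
  n2: in={g,j} out={g,j,y}
  n3: in={j,y} out=∅
  n4: in={g,j} out={g,j}
  n5: in={g,j} out={g}

Interfere edges:
  b — {g}
  e — {g,j}
  g — {b,e,j,y}
  j — {e,g,y}
  y — {g,j}

Colouring:
  {e,g,j} pairwise interfere (3-clique) ⇒ χ ≥ 3
  3-colouring: c0={g}  c1={b,j}  c2={e,y}
  χ = 3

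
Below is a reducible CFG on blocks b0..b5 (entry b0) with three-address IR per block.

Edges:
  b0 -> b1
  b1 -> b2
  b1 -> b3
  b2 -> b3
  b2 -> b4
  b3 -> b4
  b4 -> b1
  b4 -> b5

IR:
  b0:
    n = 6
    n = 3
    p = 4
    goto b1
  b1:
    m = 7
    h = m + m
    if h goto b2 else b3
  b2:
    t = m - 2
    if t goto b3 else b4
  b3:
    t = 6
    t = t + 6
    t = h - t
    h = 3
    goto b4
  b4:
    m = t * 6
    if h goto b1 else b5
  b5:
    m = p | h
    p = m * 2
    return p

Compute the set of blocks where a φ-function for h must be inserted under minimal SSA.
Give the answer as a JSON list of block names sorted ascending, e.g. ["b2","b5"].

idom tree: b1←b0 b2←b1 b3←b1 b4←b1 b5←b4
Dom at joins:
  b1: preds {b0,b4}: {b0} ∩ {b0,b1,b4} = {b0}; idom=b0
  b3: preds {b1,b2}: {b0,b1} ∩ {b0,b1,b2} = {b0,b1}; idom=b1
  b4: preds {b2,b3}: {b0,b1,b2} ∩ {b0,b1,b3} = {b0,b1}; idom=b1

DF derivation:
  join b1 pred b0: · stop@b0
  join b1 pred b4: b4→b1 stop@b0
  join b3 pred b1: · stop@b1
  join b3 pred b2: b2 stop@b1
  join b4 pred b2: b2 stop@b1
  join b4 pred b3: b3 stop@b1
  b0 → ∅
  b1 → {b1}
  b2 → {b3,b4}
  b3 → {b4}
  b4 → {b1}
  b5 → ∅

φ for h: defs {b1,b3}
  DF⁺ = {b1,b4}

Answer: ["b1", "b4"]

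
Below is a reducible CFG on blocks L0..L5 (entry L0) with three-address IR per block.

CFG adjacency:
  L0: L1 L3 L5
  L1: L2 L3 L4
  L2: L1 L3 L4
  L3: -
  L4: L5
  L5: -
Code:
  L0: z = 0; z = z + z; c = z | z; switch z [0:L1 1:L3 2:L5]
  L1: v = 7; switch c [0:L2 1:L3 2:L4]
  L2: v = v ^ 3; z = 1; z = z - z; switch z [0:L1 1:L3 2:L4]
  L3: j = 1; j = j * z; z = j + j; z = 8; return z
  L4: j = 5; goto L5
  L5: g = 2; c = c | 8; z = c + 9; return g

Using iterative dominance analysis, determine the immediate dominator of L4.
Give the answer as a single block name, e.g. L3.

idom tree: L1←L0 L2←L1 L3←L0 L4←L1 L5←L0
Dom∩ at merges:
  L1: preds {L0,L2}: {L0} ∩ {L0,L1,L2} = {L0}; idom=L0
  L3: preds {L0,L1,L2}: {L0} ∩ {L0,L1} ∩ {L0,L1,L2} = {L0}; idom=L0
  L4: preds {L1,L2}: {L0,L1} ∩ {L0,L1,L2} = {L0,L1}; idom=L1
  L5: preds {L0,L4}: {L0} ∩ {L0,L1,L4} = {L0}; idom=L0

idom(L4) = L1

Answer: L1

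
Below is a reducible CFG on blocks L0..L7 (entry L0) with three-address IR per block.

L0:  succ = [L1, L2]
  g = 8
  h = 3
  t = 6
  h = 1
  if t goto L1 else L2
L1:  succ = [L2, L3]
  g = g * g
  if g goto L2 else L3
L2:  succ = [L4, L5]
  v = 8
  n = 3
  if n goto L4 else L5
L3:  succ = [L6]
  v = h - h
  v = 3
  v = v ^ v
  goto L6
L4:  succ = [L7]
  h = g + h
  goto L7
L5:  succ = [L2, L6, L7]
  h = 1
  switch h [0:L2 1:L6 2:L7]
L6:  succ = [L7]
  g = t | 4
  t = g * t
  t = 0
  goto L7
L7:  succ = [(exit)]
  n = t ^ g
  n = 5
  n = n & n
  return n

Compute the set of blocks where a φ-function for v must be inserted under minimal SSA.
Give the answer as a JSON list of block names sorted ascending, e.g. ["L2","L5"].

idom tree: L1←L0 L2←L0 L3←L1 L4←L2 L5←L2 L6←L0 L7←L0
Dom at joins:
  L2: preds {L0,L1,L5}: {L0} ∩ {L0,L1} ∩ {L0,L2,L5} = {L0}; idom=L0
  L6: preds {L3,L5}: {L0,L1,L3} ∩ {L0,L2,L5} = {L0}; idom=L0
  L7: preds {L4,L5,L6}: {L0,L2,L4} ∩ {L0,L2,L5} ∩ {L0,L6} = {L0}; idom=L0

Frontier:
  join L2 pred L0: · stop@L0
  join L2 pred L1: L1 stop@L0
  join L2 pred L5: L5→L2 stop@L0
  join L6 pred L3: L3→L1 stop@L0
  join L6 pred L5: L5→L2 stop@L0
  join L7 pred L4: L4→L2 stop@L0
  join L7 pred L5: L5→L2 stop@L0
  join L7 pred L6: L6 stop@L0
  L0: DF=∅
  L1: DF={L2,L6}
  L2: DF={L2,L6,L7}
  L3: DF={L6}
  L4: DF={L7}
  L5: DF={L2,L6,L7}
  L6: DF={L7}
  L7: DF=∅

φ for v: defs {L2,L3}
  DF⁺ = {L2,L6,L7}

Answer: ["L2", "L6", "L7"]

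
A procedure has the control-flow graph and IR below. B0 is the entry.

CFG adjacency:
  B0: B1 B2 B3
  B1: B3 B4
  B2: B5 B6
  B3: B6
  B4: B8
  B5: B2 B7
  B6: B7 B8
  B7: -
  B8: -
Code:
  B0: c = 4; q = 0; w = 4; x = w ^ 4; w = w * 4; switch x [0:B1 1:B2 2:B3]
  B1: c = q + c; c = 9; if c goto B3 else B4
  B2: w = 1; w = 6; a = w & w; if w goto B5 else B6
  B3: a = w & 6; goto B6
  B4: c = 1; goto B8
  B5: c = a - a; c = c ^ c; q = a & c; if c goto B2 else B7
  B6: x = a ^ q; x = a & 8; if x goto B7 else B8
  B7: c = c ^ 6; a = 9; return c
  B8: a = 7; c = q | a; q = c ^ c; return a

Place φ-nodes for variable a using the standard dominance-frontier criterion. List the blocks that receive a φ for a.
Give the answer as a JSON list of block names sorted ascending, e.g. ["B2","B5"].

Answer: ["B2", "B6", "B7", "B8"]

Derivation:
idom tree: B1←B0 B2←B0 B3←B0 B4←B1 B5←B2 B6←B0 B7←B0 B8←B0
Dom at joins:
  B2: preds {B0,B5}: {B0} ∩ {B0,B2,B5} = {B0}; idom=B0
  B3: preds {B0,B1}: {B0} ∩ {B0,B1} = {B0}; idom=B0
  B6: preds {B2,B3}: {B0,B2} ∩ {B0,B3} = {B0}; idom=B0
  B7: preds {B5,B6}: {B0,B2,B5} ∩ {B0,B6} = {B0}; idom=B0
  B8: preds {B4,B6}: {B0,B1,B4} ∩ {B0,B6} = {B0}; idom=B0

DF derivation:
  join B2 pred B0: · stop@B0
  join B2 pred B5: B5→B2 stop@B0
  join B3 pred B0: · stop@B0
  join B3 pred B1: B1 stop@B0
  join B6 pred B2: B2 stop@B0
  join B6 pred B3: B3 stop@B0
  join B7 pred B5: B5→B2 stop@B0
  join B7 pred B6: B6 stop@B0
  join B8 pred B4: B4→B1 stop@B0
  join B8 pred B6: B6 stop@B0
  DF(B0)=∅
  DF(B1)={B3,B8}
  DF(B2)={B2,B6,B7}
  DF(B3)={B6}
  DF(B4)={B8}
  DF(B5)={B2,B7}
  DF(B6)={B7,B8}
  DF(B7)=∅
  DF(B8)=∅

φ for a: defs {B2,B3,B7,B8}
  DF⁺ = {B2,B6,B7,B8}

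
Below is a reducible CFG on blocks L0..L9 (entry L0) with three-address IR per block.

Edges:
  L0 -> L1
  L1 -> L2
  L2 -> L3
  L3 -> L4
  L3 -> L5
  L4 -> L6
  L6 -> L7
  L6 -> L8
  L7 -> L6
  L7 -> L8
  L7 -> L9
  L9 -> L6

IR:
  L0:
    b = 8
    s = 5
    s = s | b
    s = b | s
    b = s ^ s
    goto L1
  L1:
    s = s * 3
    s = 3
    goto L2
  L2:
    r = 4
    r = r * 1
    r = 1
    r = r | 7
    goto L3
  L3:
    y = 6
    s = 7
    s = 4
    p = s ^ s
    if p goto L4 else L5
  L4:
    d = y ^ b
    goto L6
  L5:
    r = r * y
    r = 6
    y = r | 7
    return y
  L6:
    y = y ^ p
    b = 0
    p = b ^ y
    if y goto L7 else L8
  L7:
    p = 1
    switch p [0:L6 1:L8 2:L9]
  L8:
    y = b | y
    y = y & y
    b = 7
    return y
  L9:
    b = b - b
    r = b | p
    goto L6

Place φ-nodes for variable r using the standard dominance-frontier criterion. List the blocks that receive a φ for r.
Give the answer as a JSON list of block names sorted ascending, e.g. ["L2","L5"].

idom tree: L1←L0 L2←L1 L3←L2 L4←L3 L5←L3 L6←L4 L7←L6 L8←L6 L9←L7
Dom∩ at merges:
  L6: preds {L4,L7,L9}: {L0,L1,L2,L3,L4} ∩ {L0,L1,L2,L3,L4,L6,L7} ∩ {L0,L1,L2,L3,L4,L6,L7,L9} = {L0,L1,L2,L3,L4}; idom=L4
  L8: preds {L6,L7}: {L0,L1,L2,L3,L4,L6} ∩ {L0,L1,L2,L3,L4,L6,L7} = {L0,L1,L2,L3,L4,L6}; idom=L6

DF walk-up:
  join L6 pred L4: · stop@L4
  join L6 pred L7: L7→L6 stop@L4
  join L6 pred L9: L9→L7→L6 stop@L4
  join L8 pred L6: · stop@L6
  join L8 pred L7: L7 stop@L6
  L0 → ∅
  L1 → ∅
  L2 → ∅
  L3 → ∅
  L4 → ∅
  L5 → ∅
  L6 → {L6}
  L7 → {L6,L8}
  L8 → ∅
  L9 → {L6}

φ for r: defs {L2,L5,L9}
  DF⁺ = {L6}

Answer: ["L6"]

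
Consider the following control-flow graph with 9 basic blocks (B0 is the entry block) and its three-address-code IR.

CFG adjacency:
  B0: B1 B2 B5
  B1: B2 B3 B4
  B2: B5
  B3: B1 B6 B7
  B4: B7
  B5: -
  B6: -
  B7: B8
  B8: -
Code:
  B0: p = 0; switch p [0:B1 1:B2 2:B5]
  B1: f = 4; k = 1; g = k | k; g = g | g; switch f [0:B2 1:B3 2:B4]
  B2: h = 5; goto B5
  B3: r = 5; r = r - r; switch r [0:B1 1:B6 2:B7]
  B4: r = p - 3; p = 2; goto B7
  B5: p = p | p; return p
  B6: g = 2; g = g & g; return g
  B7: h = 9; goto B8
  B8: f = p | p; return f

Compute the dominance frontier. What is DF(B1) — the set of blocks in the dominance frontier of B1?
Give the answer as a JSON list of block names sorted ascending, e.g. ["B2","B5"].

idom tree: B1←B0 B2←B0 B3←B1 B4←B1 B5←B0 B6←B3 B7←B1 B8←B7
Dom∩ at merges:
  B1: preds {B0,B3}: {B0} ∩ {B0,B1,B3} = {B0}; idom=B0
  B2: preds {B0,B1}: {B0} ∩ {B0,B1} = {B0}; idom=B0
  B5: preds {B0,B2}: {B0} ∩ {B0,B2} = {B0}; idom=B0
  B7: preds {B3,B4}: {B0,B1,B3} ∩ {B0,B1,B4} = {B0,B1}; idom=B1

DF walk-up:
  B1←B0: walk · to B0
  B1←B3: walk B3→B1 to B0
  B2←B0: walk · to B0
  B2←B1: walk B1 to B0
  B5←B0: walk · to B0
  B5←B2: walk B2 to B0
  B7←B3: walk B3 to B1
  B7←B4: walk B4 to B1
  DF(B0)=∅
  DF(B1)={B1,B2}
  DF(B2)={B5}
  DF(B3)={B1,B7}
  DF(B4)={B7}
  DF(B5)=∅
  DF(B6)=∅
  DF(B7)=∅
  DF(B8)=∅

DF(B1) = ["B1", "B2"]

Answer: ["B1", "B2"]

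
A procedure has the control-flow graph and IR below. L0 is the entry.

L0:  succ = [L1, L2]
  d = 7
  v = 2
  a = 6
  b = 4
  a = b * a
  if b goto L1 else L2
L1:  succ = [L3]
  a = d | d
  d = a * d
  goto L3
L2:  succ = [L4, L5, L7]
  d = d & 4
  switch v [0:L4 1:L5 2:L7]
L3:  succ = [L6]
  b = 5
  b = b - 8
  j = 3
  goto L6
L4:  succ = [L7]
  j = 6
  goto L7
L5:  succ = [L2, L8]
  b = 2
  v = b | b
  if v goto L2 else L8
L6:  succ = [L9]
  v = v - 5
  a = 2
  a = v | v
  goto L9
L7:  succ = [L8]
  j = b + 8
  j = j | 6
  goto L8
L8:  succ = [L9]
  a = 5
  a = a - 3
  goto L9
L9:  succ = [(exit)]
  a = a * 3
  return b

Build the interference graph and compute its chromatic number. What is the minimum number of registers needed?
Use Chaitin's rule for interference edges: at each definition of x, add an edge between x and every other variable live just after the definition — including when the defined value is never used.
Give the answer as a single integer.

Answer: 4

Analysis:
Block summaries:
  L0: def={a,b,d,v} ue=∅
  L1: def={a,d} ue={d}
  L2: def={d} ue={d,v}
  L3: def={b,j} ue=∅
  L4: def={j} ue=∅
  L5: def={b,v} ue=∅
  L6: def={a,v} ue={v}
  L7: def={j} ue={b}
  L8: def={a} ue=∅
  L9: def={a} ue={a,b}

Live sets:
  live L0: ∅→{b,d,v}
  live L1: {d,v}→{v}
  live L2: {b,d,v}→{b,d}
  live L3: {v}→{b,v}
  live L4: {b}→{b}
  live L5: {d}→{b,d,v}
  live L6: {b,v}→{a,b}
  live L7: {b}→{b}
  live L8: {b}→{a,b}
  live L9: {a,b}→∅

Interference:
  a↔{b,d,v}
  b↔{a,d,j,v}
  d↔{a,b,v}
  j↔{b,v}
  v↔{a,b,d,j}

Registers:
  {a,b,d,v} pairwise interfere (4-clique) ⇒ χ ≥ 4
  4-colouring: r0={b}  r1={v}  r2={a,j}  r3={d}
  χ = 4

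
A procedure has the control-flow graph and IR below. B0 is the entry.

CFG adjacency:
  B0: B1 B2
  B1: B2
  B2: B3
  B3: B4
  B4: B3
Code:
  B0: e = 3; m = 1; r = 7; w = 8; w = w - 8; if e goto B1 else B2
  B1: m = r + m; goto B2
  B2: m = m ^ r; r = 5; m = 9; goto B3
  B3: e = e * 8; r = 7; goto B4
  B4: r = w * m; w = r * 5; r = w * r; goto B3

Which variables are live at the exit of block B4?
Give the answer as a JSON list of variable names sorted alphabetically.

Answer: ["e", "m", "w"]

Derivation:
Per-block:
  B0 def {e,m,r,w} use ∅
  B1 def {m} use {m,r}
  B2 def {m,r} use {m,r}
  B3 def {e,r} use {e}
  B4 def {r,w} use {m,w}

Liveness:
  B0 li=∅ lo={e,m,r,w}
  B1 li={e,m,r,w} lo={e,m,r,w}
  B2 li={e,m,r,w} lo={e,m,w}
  B3 li={e,m,w} lo={e,m,w}
  B4 li={e,m,w} lo={e,m,w}

live-out(B4) = ["e", "m", "w"]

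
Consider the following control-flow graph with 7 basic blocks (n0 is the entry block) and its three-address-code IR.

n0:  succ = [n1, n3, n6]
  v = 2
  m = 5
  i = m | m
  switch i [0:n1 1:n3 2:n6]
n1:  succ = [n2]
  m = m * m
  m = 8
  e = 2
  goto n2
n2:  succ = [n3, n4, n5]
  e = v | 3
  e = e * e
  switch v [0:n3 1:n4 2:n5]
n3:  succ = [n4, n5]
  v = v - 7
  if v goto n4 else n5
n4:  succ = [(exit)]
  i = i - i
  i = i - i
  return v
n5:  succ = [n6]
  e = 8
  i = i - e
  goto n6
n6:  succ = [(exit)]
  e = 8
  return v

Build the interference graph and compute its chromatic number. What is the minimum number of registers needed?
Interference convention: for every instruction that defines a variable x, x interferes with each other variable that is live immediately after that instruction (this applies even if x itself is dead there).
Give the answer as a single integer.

Per-block:
  n0: def={i,m,v} ue=∅
  n1: def={e,m} ue={m}
  n2: def={e} ue={v}
  n3: def={v} ue={v}
  n4: def={i} ue={i,v}
  n5: def={e,i} ue={i}
  n6: def={e} ue={v}

Live sets:
  n0: in=∅ out={i,m,v}
  n1: in={i,m,v} out={i,v}
  n2: in={i,v} out={i,v}
  n3: in={i,v} out={i,v}
  n4: in={i,v} out=∅
  n5: in={i,v} out={v}
  n6: in={v} out=∅

Interference:
  e↔{i,v}
  i↔{e,m,v}
  m↔{i,v}
  v↔{e,i,m}

Chromatic number:
  {e,i,v} pairwise interfere (3-clique) ⇒ χ ≥ 3
  3-colouring: r0={i}  r1={v}  r2={e,m}
  χ = 3

Answer: 3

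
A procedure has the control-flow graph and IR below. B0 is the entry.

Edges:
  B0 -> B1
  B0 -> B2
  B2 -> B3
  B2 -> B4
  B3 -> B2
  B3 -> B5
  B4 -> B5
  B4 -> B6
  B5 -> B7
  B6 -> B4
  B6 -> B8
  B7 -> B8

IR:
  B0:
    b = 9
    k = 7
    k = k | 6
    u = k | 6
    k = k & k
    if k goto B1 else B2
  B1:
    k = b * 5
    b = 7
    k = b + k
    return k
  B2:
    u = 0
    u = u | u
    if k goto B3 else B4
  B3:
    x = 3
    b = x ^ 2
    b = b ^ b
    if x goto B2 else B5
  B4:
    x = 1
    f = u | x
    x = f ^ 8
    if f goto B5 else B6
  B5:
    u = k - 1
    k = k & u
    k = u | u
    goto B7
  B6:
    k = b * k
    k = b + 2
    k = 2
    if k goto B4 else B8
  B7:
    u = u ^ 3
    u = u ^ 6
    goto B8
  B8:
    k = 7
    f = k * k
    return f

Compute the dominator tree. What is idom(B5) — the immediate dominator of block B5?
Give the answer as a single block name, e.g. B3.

Answer: B2

Derivation:
idom tree: B1←B0 B2←B0 B3←B2 B4←B2 B5←B2 B6←B4 B7←B5 B8←B2
Join-block Dom:
  B2: preds {B0,B3}: {B0} ∩ {B0,B2,B3} = {B0}; idom=B0
  B4: preds {B2,B6}: {B0,B2} ∩ {B0,B2,B4,B6} = {B0,B2}; idom=B2
  B5: preds {B3,B4}: {B0,B2,B3} ∩ {B0,B2,B4} = {B0,B2}; idom=B2
  B8: preds {B6,B7}: {B0,B2,B4,B6} ∩ {B0,B2,B5,B7} = {B0,B2}; idom=B2

idom(B5) = B2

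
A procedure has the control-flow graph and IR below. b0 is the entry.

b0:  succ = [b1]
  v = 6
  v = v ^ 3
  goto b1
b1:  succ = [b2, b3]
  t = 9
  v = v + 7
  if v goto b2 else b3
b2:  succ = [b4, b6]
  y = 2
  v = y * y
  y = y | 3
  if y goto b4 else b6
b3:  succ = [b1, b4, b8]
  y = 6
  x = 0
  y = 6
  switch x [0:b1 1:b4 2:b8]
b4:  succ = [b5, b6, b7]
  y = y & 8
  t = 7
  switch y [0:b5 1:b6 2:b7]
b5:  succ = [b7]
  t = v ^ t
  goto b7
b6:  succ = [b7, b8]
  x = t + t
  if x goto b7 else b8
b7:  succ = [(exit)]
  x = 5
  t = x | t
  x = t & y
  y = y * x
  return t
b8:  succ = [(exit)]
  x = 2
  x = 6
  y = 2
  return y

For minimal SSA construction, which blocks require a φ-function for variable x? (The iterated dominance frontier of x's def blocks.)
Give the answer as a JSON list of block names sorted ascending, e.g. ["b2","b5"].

idom tree: b1←b0 b2←b1 b3←b1 b4←b1 b5←b4 b6←b1 b7←b1 b8←b1
Dom∩ at merges:
  b1: preds {b0,b3}: {b0} ∩ {b0,b1,b3} = {b0}; idom=b0
  b4: preds {b2,b3}: {b0,b1,b2} ∩ {b0,b1,b3} = {b0,b1}; idom=b1
  b6: preds {b2,b4}: {b0,b1,b2} ∩ {b0,b1,b4} = {b0,b1}; idom=b1
  b7: preds {b4,b5,b6}: {b0,b1,b4} ∩ {b0,b1,b4,b5} ∩ {b0,b1,b6} = {b0,b1}; idom=b1
  b8: preds {b3,b6}: {b0,b1,b3} ∩ {b0,b1,b6} = {b0,b1}; idom=b1

DF walk-up:
  join b1 pred b0: · stop@b0
  join b1 pred b3: b3→b1 stop@b0
  join b4 pred b2: b2 stop@b1
  join b4 pred b3: b3 stop@b1
  join b6 pred b2: b2 stop@b1
  join b6 pred b4: b4 stop@b1
  join b7 pred b4: b4 stop@b1
  join b7 pred b5: b5→b4 stop@b1
  join b7 pred b6: b6 stop@b1
  join b8 pred b3: b3 stop@b1
  join b8 pred b6: b6 stop@b1
  b0: DF=∅
  b1: DF={b1}
  b2: DF={b4,b6}
  b3: DF={b1,b4,b8}
  b4: DF={b6,b7}
  b5: DF={b7}
  b6: DF={b7,b8}
  b7: DF=∅
  b8: DF=∅

φ for x: defs {b3,b6,b7,b8}
  DF⁺ = {b1,b4,b6,b7,b8}

Answer: ["b1", "b4", "b6", "b7", "b8"]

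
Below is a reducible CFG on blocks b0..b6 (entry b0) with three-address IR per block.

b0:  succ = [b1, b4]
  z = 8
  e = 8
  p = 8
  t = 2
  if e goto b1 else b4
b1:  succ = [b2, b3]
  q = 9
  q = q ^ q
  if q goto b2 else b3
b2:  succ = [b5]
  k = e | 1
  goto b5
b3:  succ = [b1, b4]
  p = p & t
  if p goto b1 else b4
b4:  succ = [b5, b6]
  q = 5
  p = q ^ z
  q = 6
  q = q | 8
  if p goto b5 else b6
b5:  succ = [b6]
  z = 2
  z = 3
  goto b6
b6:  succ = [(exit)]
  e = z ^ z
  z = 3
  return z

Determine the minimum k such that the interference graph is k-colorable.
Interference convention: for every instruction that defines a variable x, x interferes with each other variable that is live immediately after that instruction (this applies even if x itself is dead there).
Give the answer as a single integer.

Answer: 5

Analysis:
def/use:
  b0 def {e,p,t,z} use ∅
  b1 def {q} use ∅
  b2 def {k} use {e}
  b3 def {p} use {p,t}
  b4 def {p,q} use {z}
  b5 def {z} use ∅
  b6 def {e,z} use {z}

Live sets:
  live b0: ∅→{e,p,t,z}
  live b1: {e,p,t,z}→{e,p,t,z}
  live b2: {e}→∅
  live b3: {e,p,t,z}→{e,p,t,z}
  live b4: {z}→{z}
  live b5: ∅→{z}
  live b6: {z}→∅

Interference:
  e — {p,q,t,z}
  k — ∅
  p — {e,q,t,z}
  q — {e,p,t,z}
  t — {e,p,q,z}
  z — {e,p,q,t}

Chromatic number:
  {e,p,q,t,z} pairwise interfere (5-clique) ⇒ χ ≥ 5
  5-colouring: R0={e,k}  R1={p}  R2={q}  R3={t}  R4={z}
  χ = 5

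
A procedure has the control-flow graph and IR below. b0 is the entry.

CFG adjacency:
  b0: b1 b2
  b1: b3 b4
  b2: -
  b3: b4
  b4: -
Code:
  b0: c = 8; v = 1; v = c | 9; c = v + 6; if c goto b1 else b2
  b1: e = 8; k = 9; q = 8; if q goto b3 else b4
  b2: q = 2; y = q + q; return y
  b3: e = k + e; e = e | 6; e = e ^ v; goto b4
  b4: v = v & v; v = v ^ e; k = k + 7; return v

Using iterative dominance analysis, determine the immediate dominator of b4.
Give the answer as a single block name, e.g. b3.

Answer: b1

Working:
idom tree: b1←b0 b2←b0 b3←b1 b4←b1
Dom at joins:
  b4: preds {b1,b3}: {b0,b1} ∩ {b0,b1,b3} = {b0,b1}; idom=b1

idom(b4) = b1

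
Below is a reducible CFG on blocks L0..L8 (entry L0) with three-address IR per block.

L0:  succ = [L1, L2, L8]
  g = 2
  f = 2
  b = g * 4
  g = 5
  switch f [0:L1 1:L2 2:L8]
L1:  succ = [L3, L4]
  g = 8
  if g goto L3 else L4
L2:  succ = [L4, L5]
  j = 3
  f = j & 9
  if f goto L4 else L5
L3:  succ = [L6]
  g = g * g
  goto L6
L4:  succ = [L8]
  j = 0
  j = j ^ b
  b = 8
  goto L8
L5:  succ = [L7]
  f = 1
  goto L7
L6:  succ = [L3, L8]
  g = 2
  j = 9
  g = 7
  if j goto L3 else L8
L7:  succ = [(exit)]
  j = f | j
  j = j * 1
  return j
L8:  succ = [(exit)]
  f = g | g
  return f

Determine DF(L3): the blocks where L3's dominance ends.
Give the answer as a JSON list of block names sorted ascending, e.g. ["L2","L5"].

idom tree: L1←L0 L2←L0 L3←L1 L4←L0 L5←L2 L6←L3 L7←L5 L8←L0
Dom at joins:
  L3: preds {L1,L6}: {L0,L1} ∩ {L0,L1,L3,L6} = {L0,L1}; idom=L1
  L4: preds {L1,L2}: {L0,L1} ∩ {L0,L2} = {L0}; idom=L0
  L8: preds {L0,L4,L6}: {L0} ∩ {L0,L4} ∩ {L0,L1,L3,L6} = {L0}; idom=L0

Frontier:
  join L3 pred L1: · stop@L1
  join L3 pred L6: L6→L3 stop@L1
  join L4 pred L1: L1 stop@L0
  join L4 pred L2: L2 stop@L0
  join L8 pred L0: · stop@L0
  join L8 pred L4: L4 stop@L0
  join L8 pred L6: L6→L3→L1 stop@L0
  L0 → ∅
  L1 → {L4,L8}
  L2 → {L4}
  L3 → {L3,L8}
  L4 → {L8}
  L5 → ∅
  L6 → {L3,L8}
  L7 → ∅
  L8 → ∅

DF(L3) = ["L3", "L8"]

Answer: ["L3", "L8"]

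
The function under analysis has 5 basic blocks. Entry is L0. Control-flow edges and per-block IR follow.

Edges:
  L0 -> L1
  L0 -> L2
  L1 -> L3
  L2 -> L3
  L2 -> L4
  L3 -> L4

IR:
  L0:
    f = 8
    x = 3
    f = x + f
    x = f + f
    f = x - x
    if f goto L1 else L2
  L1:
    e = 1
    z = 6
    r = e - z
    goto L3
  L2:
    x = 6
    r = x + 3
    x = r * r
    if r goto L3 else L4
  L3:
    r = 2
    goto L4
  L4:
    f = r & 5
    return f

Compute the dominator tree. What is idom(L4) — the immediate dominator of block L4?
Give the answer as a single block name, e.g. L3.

idom tree: L1←L0 L2←L0 L3←L0 L4←L0
Join-block Dom:
  L3: preds {L1,L2}: {L0,L1} ∩ {L0,L2} = {L0}; idom=L0
  L4: preds {L2,L3}: {L0,L2} ∩ {L0,L3} = {L0}; idom=L0

idom(L4) = L0

Answer: L0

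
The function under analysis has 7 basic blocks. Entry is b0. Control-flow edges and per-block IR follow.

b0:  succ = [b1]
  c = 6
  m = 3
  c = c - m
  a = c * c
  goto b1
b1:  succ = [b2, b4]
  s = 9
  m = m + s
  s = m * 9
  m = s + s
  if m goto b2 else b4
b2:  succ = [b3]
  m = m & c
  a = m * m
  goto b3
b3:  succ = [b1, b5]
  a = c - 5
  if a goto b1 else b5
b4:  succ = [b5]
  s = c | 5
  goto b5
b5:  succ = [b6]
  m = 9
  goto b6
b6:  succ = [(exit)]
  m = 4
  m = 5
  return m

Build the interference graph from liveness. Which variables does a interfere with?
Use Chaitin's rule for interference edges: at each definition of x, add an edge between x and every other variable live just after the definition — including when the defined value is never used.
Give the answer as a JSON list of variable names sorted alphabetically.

Answer: ["c", "m"]

Working:
Per-block:
  b0: def={a,c,m} ue=∅
  b1: def={m,s} ue={m}
  b2: def={a,m} ue={c,m}
  b3: def={a} ue={c}
  b4: def={s} ue={c}
  b5: def={m} ue=∅
  b6: def={m} ue=∅

Backward fixpoint:
  live b0: ∅→{c,m}
  live b1: {c,m}→{c,m}
  live b2: {c,m}→{c,m}
  live b3: {c,m}→{c,m}
  live b4: {c}→∅
  live b5: ∅→∅
  live b6: ∅→∅

Interference:
  a↔{c,m}
  c↔{a,m,s}
  m↔{a,c,s}
  s↔{c,m}

N(a) = ["c", "m"]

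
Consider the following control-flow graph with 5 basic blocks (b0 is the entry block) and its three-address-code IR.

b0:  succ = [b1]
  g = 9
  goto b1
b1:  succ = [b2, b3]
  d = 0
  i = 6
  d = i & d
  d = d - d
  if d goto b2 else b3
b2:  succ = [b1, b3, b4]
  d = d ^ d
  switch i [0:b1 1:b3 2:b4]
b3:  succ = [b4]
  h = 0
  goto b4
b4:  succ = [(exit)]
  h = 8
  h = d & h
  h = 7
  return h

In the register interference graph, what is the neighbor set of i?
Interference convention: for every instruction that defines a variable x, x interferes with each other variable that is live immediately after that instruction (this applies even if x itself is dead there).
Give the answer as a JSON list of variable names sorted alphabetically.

Block summaries:
  b0: {g} / ∅
  b1: {d,i} / ∅
  b2: {d} / {d,i}
  b3: {h} / ∅
  b4: {h} / {d}

Live sets:
  b0 li=∅ lo=∅
  b1 li=∅ lo={d,i}
  b2 li={d,i} lo={d}
  b3 li={d} lo={d}
  b4 li={d} lo=∅

Interference:
  d: {h,i}
  g: ∅
  h: {d}
  i: {d}

N(i) = ["d"]

Answer: ["d"]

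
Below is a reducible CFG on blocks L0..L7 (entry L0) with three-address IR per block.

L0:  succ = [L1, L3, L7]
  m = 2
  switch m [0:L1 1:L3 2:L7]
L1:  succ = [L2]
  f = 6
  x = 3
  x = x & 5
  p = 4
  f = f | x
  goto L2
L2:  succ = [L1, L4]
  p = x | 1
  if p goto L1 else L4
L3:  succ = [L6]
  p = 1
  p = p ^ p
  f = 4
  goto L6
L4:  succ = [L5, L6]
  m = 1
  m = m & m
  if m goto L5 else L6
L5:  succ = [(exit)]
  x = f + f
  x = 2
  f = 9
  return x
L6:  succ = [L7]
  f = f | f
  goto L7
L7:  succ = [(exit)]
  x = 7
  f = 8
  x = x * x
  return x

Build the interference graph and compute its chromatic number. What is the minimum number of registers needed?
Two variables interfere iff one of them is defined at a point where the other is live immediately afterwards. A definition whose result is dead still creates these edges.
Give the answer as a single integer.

Block summaries:
  L0 def {m} use ∅
  L1 def {f,p,x} use ∅
  L2 def {p} use {x}
  L3 def {f,p} use ∅
  L4 def {m} use ∅
  L5 def {f,x} use {f}
  L6 def {f} use {f}
  L7 def {f,x} use ∅

Liveness:
  L0: in=∅ out=∅
  L1: in=∅ out={f,x}
  L2: in={f,x} out={f}
  L3: in=∅ out={f}
  L4: in={f} out={f}
  L5: in={f} out=∅
  L6: in={f} out=∅
  L7: in=∅ out=∅

Interference:
  f — {m,p,x}
  m — {f}
  p — {f,x}
  x — {f,p}

Registers:
  {f,p,x} pairwise interfere (3-clique) ⇒ χ ≥ 3
  assign f→r0 m→r1 p→r1 x→r2 — no edge inside a register ⇒ χ ≤ 3
  χ = 3

Answer: 3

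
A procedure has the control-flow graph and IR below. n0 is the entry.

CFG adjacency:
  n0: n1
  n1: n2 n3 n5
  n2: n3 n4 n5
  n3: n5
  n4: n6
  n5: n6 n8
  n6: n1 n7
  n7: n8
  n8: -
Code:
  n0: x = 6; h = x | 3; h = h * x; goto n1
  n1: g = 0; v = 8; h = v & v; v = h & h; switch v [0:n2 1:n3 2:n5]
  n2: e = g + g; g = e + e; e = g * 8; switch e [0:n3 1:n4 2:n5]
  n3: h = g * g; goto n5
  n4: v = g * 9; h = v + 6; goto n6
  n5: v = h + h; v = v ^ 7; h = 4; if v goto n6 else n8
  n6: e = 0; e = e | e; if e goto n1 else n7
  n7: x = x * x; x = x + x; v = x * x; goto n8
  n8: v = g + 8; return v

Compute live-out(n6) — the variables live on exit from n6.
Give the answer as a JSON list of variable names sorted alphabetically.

Answer: ["g", "x"]

Working:
Per-block:
  n0: def={h,x} ue=∅
  n1: def={g,h,v} ue=∅
  n2: def={e,g} ue={g}
  n3: def={h} ue={g}
  n4: def={h,v} ue={g}
  n5: def={h,v} ue={h}
  n6: def={e} ue=∅
  n7: def={v,x} ue={x}
  n8: def={v} ue={g}

Liveness:
  n0 li=∅ lo={x}
  n1 li={x} lo={g,h,x}
  n2 li={g,h,x} lo={g,h,x}
  n3 li={g,x} lo={g,h,x}
  n4 li={g,x} lo={g,x}
  n5 li={g,h,x} lo={g,x}
  n6 li={g,x} lo={g,x}
  n7 li={g,x} lo={g}
  n8 li={g} lo=∅

live-out(n6) = ["g", "x"]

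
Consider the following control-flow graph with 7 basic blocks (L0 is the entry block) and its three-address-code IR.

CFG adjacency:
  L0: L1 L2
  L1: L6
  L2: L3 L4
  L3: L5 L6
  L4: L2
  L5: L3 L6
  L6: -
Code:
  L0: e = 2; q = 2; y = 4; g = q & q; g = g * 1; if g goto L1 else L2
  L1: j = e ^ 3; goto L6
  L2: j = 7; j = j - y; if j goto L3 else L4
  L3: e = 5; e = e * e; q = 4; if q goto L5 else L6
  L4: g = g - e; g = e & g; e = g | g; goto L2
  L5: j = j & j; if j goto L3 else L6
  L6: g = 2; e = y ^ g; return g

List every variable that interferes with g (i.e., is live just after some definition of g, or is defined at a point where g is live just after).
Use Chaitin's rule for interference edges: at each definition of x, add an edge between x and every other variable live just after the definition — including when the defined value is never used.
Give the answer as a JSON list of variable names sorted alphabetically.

Answer: ["e", "j", "y"]

Analysis:
Block summaries:
  L0: {e,g,q,y} / ∅
  L1: {j} / {e}
  L2: {j} / {y}
  L3: {e,q} / ∅
  L4: {e,g} / {e,g}
  L5: {j} / {j}
  L6: {e,g} / {y}

Live sets:
  live L0: ∅→{e,g,y}
  live L1: {e,y}→{y}
  live L2: {e,g,y}→{e,g,j,y}
  live L3: {j,y}→{j,y}
  live L4: {e,g,y}→{e,g,y}
  live L5: {j,y}→{j,y}
  live L6: {y}→∅

Interfere edges:
  e: {g,j,q,y}
  g: {e,j,y}
  j: {e,g,q,y}
  q: {e,j,y}
  y: {e,g,j,q}

N(g) = ["e", "j", "y"]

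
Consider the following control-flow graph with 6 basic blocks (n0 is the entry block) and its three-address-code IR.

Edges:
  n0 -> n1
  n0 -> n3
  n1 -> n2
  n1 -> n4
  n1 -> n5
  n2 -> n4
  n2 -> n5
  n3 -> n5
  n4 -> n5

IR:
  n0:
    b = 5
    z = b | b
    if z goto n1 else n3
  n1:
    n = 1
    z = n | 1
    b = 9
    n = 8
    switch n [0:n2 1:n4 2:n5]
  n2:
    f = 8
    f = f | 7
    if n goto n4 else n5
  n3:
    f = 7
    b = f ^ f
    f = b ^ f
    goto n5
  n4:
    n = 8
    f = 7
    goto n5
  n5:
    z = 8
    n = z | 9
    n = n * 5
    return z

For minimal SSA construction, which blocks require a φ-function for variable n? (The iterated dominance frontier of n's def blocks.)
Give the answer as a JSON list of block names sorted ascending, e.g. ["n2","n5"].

idom tree: n1←n0 n2←n1 n3←n0 n4←n1 n5←n0
Join-block Dom:
  n4: preds {n1,n2}: {n0,n1} ∩ {n0,n1,n2} = {n0,n1}; idom=n1
  n5: preds {n1,n2,n3,n4}: {n0,n1} ∩ {n0,n1,n2} ∩ {n0,n3} ∩ {n0,n1,n4} = {n0}; idom=n0

DF derivation:
  join n4 pred n1: · stop@n1
  join n4 pred n2: n2 stop@n1
  join n5 pred n1: n1 stop@n0
  join n5 pred n2: n2→n1 stop@n0
  join n5 pred n3: n3 stop@n0
  join n5 pred n4: n4→n1 stop@n0
  n0: DF=∅
  n1: DF={n5}
  n2: DF={n4,n5}
  n3: DF={n5}
  n4: DF={n5}
  n5: DF=∅

φ for n: defs {n1,n4,n5}
  DF⁺ = {n5}

Answer: ["n5"]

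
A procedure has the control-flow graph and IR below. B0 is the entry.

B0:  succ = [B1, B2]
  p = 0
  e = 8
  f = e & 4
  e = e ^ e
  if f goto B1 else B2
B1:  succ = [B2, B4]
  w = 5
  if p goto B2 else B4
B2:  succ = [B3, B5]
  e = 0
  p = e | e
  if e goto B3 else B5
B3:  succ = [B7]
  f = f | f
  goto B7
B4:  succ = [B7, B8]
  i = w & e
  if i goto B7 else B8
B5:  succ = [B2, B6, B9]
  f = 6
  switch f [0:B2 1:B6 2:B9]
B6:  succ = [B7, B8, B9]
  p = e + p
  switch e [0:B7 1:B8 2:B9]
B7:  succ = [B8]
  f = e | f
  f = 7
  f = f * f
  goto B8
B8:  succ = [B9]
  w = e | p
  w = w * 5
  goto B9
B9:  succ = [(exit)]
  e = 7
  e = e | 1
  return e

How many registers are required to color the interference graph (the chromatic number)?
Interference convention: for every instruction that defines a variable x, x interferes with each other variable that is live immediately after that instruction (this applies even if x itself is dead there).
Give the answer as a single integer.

Answer: 4

Working:
def/use:
  B0 def {e,f,p} use ∅
  B1 def {w} use {p}
  B2 def {e,p} use ∅
  B3 def {f} use {f}
  B4 def {i} use {e,w}
  B5 def {f} use ∅
  B6 def {p} use {e,p}
  B7 def {f} use {e,f}
  B8 def {w} use {e,p}
  B9 def {e} use ∅

Backward fixpoint:
  live B0: ∅→{e,f,p}
  live B1: {e,f,p}→{e,f,p,w}
  live B2: {f}→{e,f,p}
  live B3: {e,f,p}→{e,f,p}
  live B4: {e,f,p,w}→{e,f,p}
  live B5: {e,p}→{e,f,p}
  live B6: {e,f,p}→{e,f,p}
  live B7: {e,f,p}→{e,p}
  live B8: {e,p}→∅
  live B9: ∅→∅

Interfere edges:
  e — {f,i,p,w}
  f — {e,i,p,w}
  i — {e,f,p}
  p — {e,f,i,w}
  w — {e,f,p}

Colouring:
  lower bound: {e,f,i,p} mutually conflict ⇒ χ ≥ 4
  assign e→c0 f→c1 i→c3 p→c2 w→c3 — no edge inside a register ⇒ χ ≤ 4
  χ = 4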